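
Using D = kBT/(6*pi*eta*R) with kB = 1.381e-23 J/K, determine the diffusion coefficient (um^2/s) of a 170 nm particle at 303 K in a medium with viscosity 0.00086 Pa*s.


Radius R = 170/2 = 85 nm = 8.5e-08 m
D = kB*T / (6*pi*eta*R)
D = 1.381e-23 * 303 / (6 * pi * 0.00086 * 8.5e-08)
D = 3.03681e-12 m^2/s = 3.037 um^2/s

3.037


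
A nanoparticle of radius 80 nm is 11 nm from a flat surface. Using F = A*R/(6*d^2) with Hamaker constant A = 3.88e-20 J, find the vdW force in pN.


Convert to SI: R = 80 nm = 8e-08 m, d = 11 nm = 1.1e-08 m
F = A * R / (6 * d^2)
F = 3.88e-20 * 8e-08 / (6 * (1.1e-08)^2)
F = 4.27548e-12 N = 4.275 pN

4.275


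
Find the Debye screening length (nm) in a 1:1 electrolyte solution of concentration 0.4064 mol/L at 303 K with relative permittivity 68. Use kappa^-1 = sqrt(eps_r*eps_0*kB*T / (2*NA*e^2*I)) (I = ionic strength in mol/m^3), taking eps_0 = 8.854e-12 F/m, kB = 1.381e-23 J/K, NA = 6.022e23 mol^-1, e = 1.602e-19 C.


Ionic strength I = 0.4064 * 1^2 * 1000 = 406.4 mol/m^3
kappa^-1 = sqrt(68 * 8.854e-12 * 1.381e-23 * 303 / (2 * 6.022e23 * (1.602e-19)^2 * 406.4))
kappa^-1 = 0.448 nm

0.448


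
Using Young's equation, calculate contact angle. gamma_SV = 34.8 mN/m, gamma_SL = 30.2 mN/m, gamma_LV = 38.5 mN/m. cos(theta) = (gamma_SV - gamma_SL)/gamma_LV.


cos(theta) = (gamma_SV - gamma_SL) / gamma_LV
cos(theta) = (34.8 - 30.2) / 38.5
cos(theta) = 0.119481
theta = arccos(0.119481) = 83.14 degrees

83.14


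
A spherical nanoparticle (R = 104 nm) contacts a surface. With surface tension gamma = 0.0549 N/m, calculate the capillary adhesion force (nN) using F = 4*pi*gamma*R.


Convert radius: R = 104 nm = 1.04e-07 m
F = 4 * pi * gamma * R
F = 4 * pi * 0.0549 * 1.04e-07
F = 7.17489e-08 N = 71.7489 nN

71.7489


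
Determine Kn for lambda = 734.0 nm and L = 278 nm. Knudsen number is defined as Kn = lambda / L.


Knudsen number Kn = lambda / L
Kn = 734.0 / 278
Kn = 2.6403

2.6403


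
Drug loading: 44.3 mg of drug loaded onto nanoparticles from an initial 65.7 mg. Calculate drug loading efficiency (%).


Drug loading efficiency = (drug loaded / drug initial) * 100
DLE = 44.3 / 65.7 * 100
DLE = 0.6743 * 100
DLE = 67.43%

67.43


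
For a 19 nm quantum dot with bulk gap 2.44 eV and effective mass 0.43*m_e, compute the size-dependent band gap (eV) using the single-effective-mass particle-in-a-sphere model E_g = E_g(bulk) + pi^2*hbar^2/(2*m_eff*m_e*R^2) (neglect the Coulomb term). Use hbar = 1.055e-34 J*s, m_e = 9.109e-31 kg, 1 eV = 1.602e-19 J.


Radius R = 19/2 nm = 9.5e-09 m
Confinement energy dE = pi^2 * hbar^2 / (2 * m_eff * m_e * R^2)
dE = pi^2 * (1.055e-34)^2 / (2 * 0.43 * 9.109e-31 * (9.5e-09)^2) J, divided by 1.602e-19 J/eV
dE = 0.0097 eV
Total band gap = E_g(bulk) + dE = 2.44 + 0.0097 = 2.4497 eV

2.4497


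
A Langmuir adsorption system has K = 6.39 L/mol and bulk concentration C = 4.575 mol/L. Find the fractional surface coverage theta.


Langmuir isotherm: theta = K*C / (1 + K*C)
K*C = 6.39 * 4.575 = 29.23425
theta = 29.23425 / (1 + 29.23425) = 29.23425 / 30.23425
theta = 0.9669

0.9669


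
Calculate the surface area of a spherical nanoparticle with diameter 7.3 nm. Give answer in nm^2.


Radius r = 7.3/2 = 3.65 nm
Surface area SA = 4 * pi * r^2
SA = 4 * pi * (3.65)^2
SA = 167.42 nm^2

167.42


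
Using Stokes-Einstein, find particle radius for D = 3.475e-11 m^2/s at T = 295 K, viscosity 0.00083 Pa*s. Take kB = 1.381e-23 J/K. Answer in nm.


Stokes-Einstein: R = kB*T / (6*pi*eta*D)
R = 1.381e-23 * 295 / (6 * pi * 0.00083 * 3.475e-11)
R = 7.49345e-09 m = 7.49 nm

7.49


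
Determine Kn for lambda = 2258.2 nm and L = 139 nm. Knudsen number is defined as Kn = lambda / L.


Knudsen number Kn = lambda / L
Kn = 2258.2 / 139
Kn = 16.246

16.246


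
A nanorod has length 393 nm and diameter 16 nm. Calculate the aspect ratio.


Aspect ratio AR = length / diameter
AR = 393 / 16
AR = 24.56

24.56


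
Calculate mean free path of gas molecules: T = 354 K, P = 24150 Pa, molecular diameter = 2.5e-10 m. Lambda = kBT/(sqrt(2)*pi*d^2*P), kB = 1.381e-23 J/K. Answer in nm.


Mean free path: lambda = kB*T / (sqrt(2) * pi * d^2 * P)
lambda = 1.381e-23 * 354 / (sqrt(2) * pi * (2.5e-10)^2 * 24150)
lambda = 7.29012e-07 m
lambda = 729.01 nm

729.01


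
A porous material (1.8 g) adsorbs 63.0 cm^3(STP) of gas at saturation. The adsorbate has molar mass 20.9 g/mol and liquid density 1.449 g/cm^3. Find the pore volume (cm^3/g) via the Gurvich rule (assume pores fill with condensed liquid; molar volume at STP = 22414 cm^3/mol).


Moles adsorbed n = V_ads / 22414 = 63.0 / 22414 = 2.810743e-03 mol
Liquid volume V_liq = n * M / rho_liq = 2.810743e-03 * 20.9 / 1.449 = 0.04054 cm^3
Specific pore volume V_pore = V_liq / m_sample = 0.04054 / 1.8
V_pore = 0.0225 cm^3/g

0.0225


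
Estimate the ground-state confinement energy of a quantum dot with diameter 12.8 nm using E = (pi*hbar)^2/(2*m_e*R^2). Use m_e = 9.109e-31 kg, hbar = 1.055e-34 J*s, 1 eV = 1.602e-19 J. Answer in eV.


Radius R = 12.8/2 = 6.4 nm = 6.4e-09 m
E = (pi * 1.055e-34)^2 / (2 * 9.109e-31 * (6.4e-09)^2)
E(J) = 1.47212e-21
E = E(J) / 1.602e-19 = 0.0092 eV

0.0092


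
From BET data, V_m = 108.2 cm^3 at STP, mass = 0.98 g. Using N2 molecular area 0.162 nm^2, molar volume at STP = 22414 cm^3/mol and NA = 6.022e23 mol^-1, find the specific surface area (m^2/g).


Number of moles in monolayer = V_m / 22414 = 108.2 / 22414 = 0.00482734
Number of molecules = moles * NA = 0.00482734 * 6.022e23
SA = molecules * sigma / mass
SA = (108.2 / 22414) * 6.022e23 * 0.162e-18 / 0.98
SA = 480.5 m^2/g

480.5


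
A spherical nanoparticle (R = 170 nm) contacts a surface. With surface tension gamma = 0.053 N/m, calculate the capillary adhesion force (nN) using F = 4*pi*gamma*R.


Convert radius: R = 170 nm = 1.7e-07 m
F = 4 * pi * gamma * R
F = 4 * pi * 0.053 * 1.7e-07
F = 1.13223e-07 N = 113.223 nN

113.223


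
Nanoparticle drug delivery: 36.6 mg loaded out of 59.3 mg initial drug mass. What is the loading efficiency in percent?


Drug loading efficiency = (drug loaded / drug initial) * 100
DLE = 36.6 / 59.3 * 100
DLE = 0.6172 * 100
DLE = 61.72%

61.72


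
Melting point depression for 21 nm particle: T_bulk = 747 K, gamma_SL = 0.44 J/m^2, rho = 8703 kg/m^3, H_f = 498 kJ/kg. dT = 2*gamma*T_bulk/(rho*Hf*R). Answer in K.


Radius R = 21/2 = 10.5 nm = 1.05e-08 m
Convert H_f = 498 kJ/kg = 498000 J/kg
dT = 2 * gamma_SL * T_bulk / (rho * H_f * R)
dT = 2 * 0.44 * 747 / (8703 * 498000 * 1.05e-08)
dT = 14.4 K

14.4


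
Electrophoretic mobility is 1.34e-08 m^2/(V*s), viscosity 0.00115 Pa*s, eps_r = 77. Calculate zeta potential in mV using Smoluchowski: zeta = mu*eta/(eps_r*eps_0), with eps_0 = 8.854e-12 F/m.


Smoluchowski equation: zeta = mu * eta / (eps_r * eps_0)
zeta = 1.34e-08 * 0.00115 / (77 * 8.854e-12)
zeta = 0.022603 V = 22.6 mV

22.6


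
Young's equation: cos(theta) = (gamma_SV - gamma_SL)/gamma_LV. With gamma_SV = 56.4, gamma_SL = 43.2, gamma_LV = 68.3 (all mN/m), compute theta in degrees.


cos(theta) = (gamma_SV - gamma_SL) / gamma_LV
cos(theta) = (56.4 - 43.2) / 68.3
cos(theta) = 0.193265
theta = arccos(0.193265) = 78.86 degrees

78.86


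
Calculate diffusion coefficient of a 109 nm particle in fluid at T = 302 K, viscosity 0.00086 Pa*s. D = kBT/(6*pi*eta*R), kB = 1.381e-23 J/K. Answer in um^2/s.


Radius R = 109/2 = 54.5 nm = 5.45e-08 m
D = kB*T / (6*pi*eta*R)
D = 1.381e-23 * 302 / (6 * pi * 0.00086 * 5.45e-08)
D = 4.72068e-12 m^2/s = 4.721 um^2/s

4.721


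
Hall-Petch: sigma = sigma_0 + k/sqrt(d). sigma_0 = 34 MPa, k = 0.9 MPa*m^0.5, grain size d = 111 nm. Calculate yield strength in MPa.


d = 111 nm = 1.11e-07 m
sqrt(d) = 0.0003331666
Hall-Petch contribution = k / sqrt(d) = 0.9 / 0.0003331666 = 2701.4 MPa
sigma = sigma_0 + k/sqrt(d) = 34 + 2701.4 = 2735.4 MPa

2735.4


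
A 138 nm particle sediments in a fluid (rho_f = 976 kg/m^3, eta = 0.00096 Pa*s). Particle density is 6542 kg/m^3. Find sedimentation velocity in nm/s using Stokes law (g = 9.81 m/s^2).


Radius R = 138/2 nm = 6.9e-08 m
Density difference = 6542 - 976 = 5566 kg/m^3
v = 2 * R^2 * (rho_p - rho_f) * g / (9 * eta)
v = 2 * (6.9e-08)^2 * 5566 * 9.81 / (9 * 0.00096)
v = 6.01765e-08 m/s = 60.1765 nm/s

60.1765


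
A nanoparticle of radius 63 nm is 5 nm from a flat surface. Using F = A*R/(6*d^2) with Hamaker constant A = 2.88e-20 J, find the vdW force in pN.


Convert to SI: R = 63 nm = 6.3e-08 m, d = 5 nm = 5e-09 m
F = A * R / (6 * d^2)
F = 2.88e-20 * 6.3e-08 / (6 * (5e-09)^2)
F = 1.2096e-11 N = 12.096 pN

12.096


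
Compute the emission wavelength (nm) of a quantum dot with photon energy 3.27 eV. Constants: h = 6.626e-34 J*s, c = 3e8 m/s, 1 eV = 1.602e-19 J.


Convert energy: E = 3.27 eV = 3.27 * 1.602e-19 = 5.23854e-19 J
lambda = h*c / E = 6.626e-34 * 3e8 / 5.23854e-19
lambda = 3.79457e-07 m = 379.5 nm

379.5


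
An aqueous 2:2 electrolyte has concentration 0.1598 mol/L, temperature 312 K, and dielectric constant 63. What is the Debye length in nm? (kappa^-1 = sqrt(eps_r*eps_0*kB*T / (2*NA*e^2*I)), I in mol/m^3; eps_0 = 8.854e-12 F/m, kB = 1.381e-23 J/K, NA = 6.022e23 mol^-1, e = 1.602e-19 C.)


Ionic strength I = 0.1598 * 2^2 * 1000 = 639.2 mol/m^3
kappa^-1 = sqrt(63 * 8.854e-12 * 1.381e-23 * 312 / (2 * 6.022e23 * (1.602e-19)^2 * 639.2))
kappa^-1 = 0.349 nm

0.349


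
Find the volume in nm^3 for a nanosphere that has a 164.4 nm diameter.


Radius r = 164.4/2 = 82.2 nm
Volume V = (4/3) * pi * r^3
V = (4/3) * pi * (82.2)^3
V = 2326505.38 nm^3

2326505.38


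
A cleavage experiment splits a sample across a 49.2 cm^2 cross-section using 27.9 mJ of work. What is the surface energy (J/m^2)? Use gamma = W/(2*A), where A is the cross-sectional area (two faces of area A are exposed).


Convert: A = 49.2 cm^2 = 0.00492 m^2, W = 27.9 mJ = 0.0279 J
Cleaving exposes two faces of area A, so total new surface = 2*A and gamma = W / (2*A)
gamma = 0.0279 / (2 * 0.00492)
gamma = 2.835 J/m^2

2.835


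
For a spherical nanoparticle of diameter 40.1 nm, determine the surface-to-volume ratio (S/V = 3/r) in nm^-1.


Radius r = 40.1/2 = 20.05 nm
S/V = 3 / r = 3 / 20.05
S/V = 0.1496 nm^-1

0.1496


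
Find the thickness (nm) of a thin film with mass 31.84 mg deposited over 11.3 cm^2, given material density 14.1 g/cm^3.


Convert: m = 31.84 mg = 3.1840e-05 kg, A = 11.3 cm^2 = 1.1300e-03 m^2, rho = 14.1 g/cm^3 = 14100 kg/m^3
t = m / (A * rho)
t = 3.1840e-05 / (1.1300e-03 * 14100)
t = 1.9984e-06 m = 1998.4 nm

1998.4


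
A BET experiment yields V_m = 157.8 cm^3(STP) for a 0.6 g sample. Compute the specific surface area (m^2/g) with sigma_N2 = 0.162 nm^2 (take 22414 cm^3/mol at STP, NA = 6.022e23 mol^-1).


Number of moles in monolayer = V_m / 22414 = 157.8 / 22414 = 0.00704024
Number of molecules = moles * NA = 0.00704024 * 6.022e23
SA = molecules * sigma / mass
SA = (157.8 / 22414) * 6.022e23 * 0.162e-18 / 0.6
SA = 1144.7 m^2/g

1144.7


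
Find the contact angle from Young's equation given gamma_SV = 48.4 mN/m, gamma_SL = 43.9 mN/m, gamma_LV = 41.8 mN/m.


cos(theta) = (gamma_SV - gamma_SL) / gamma_LV
cos(theta) = (48.4 - 43.9) / 41.8
cos(theta) = 0.107656
theta = arccos(0.107656) = 83.82 degrees

83.82


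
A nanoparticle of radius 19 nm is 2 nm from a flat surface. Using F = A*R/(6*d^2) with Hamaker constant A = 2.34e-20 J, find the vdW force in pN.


Convert to SI: R = 19 nm = 1.9e-08 m, d = 2 nm = 2e-09 m
F = A * R / (6 * d^2)
F = 2.34e-20 * 1.9e-08 / (6 * (2e-09)^2)
F = 1.8525e-11 N = 18.525 pN

18.525


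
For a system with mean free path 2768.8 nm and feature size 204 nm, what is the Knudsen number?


Knudsen number Kn = lambda / L
Kn = 2768.8 / 204
Kn = 13.5725

13.5725


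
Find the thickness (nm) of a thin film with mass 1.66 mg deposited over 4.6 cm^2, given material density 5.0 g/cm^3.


Convert: m = 1.66 mg = 1.6600e-06 kg, A = 4.6 cm^2 = 4.6000e-04 m^2, rho = 5.0 g/cm^3 = 5000 kg/m^3
t = m / (A * rho)
t = 1.6600e-06 / (4.6000e-04 * 5000)
t = 7.2174e-07 m = 721.7 nm

721.7


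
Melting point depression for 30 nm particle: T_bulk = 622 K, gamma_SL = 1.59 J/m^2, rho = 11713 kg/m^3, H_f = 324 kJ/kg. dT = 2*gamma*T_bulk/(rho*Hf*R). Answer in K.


Radius R = 30/2 = 15 nm = 1.5e-08 m
Convert H_f = 324 kJ/kg = 324000 J/kg
dT = 2 * gamma_SL * T_bulk / (rho * H_f * R)
dT = 2 * 1.59 * 622 / (11713 * 324000 * 1.5e-08)
dT = 34.7 K

34.7


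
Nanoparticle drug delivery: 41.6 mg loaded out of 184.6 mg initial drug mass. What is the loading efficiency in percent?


Drug loading efficiency = (drug loaded / drug initial) * 100
DLE = 41.6 / 184.6 * 100
DLE = 0.2254 * 100
DLE = 22.54%

22.54


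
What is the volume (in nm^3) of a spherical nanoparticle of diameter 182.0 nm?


Radius r = 182.0/2 = 91 nm
Volume V = (4/3) * pi * r^3
V = (4/3) * pi * (91)^3
V = 3156550.82 nm^3

3156550.82


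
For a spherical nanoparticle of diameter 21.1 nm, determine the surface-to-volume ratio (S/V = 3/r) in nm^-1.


Radius r = 21.1/2 = 10.55 nm
S/V = 3 / r = 3 / 10.55
S/V = 0.2844 nm^-1

0.2844


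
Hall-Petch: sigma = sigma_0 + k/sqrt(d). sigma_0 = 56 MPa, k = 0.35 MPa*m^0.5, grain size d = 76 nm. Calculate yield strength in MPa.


d = 76 nm = 7.6e-08 m
sqrt(d) = 0.000275681
Hall-Petch contribution = k / sqrt(d) = 0.35 / 0.000275681 = 1269.6 MPa
sigma = sigma_0 + k/sqrt(d) = 56 + 1269.6 = 1325.6 MPa

1325.6


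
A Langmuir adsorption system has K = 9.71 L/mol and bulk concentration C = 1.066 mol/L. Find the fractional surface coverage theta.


Langmuir isotherm: theta = K*C / (1 + K*C)
K*C = 9.71 * 1.066 = 10.35086
theta = 10.35086 / (1 + 10.35086) = 10.35086 / 11.35086
theta = 0.9119

0.9119


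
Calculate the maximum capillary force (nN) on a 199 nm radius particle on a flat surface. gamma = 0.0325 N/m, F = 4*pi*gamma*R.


Convert radius: R = 199 nm = 1.99e-07 m
F = 4 * pi * gamma * R
F = 4 * pi * 0.0325 * 1.99e-07
F = 8.1273e-08 N = 81.273 nN

81.273


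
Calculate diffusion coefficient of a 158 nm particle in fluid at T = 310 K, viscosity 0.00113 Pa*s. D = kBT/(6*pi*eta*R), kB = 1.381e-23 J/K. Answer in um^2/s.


Radius R = 158/2 = 79 nm = 7.9e-08 m
D = kB*T / (6*pi*eta*R)
D = 1.381e-23 * 310 / (6 * pi * 0.00113 * 7.9e-08)
D = 2.54419e-12 m^2/s = 2.544 um^2/s

2.544


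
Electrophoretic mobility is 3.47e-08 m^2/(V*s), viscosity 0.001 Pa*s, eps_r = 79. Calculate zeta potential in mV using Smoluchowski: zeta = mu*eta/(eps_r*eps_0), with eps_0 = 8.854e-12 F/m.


Smoluchowski equation: zeta = mu * eta / (eps_r * eps_0)
zeta = 3.47e-08 * 0.001 / (79 * 8.854e-12)
zeta = 0.049609 V = 49.61 mV

49.61


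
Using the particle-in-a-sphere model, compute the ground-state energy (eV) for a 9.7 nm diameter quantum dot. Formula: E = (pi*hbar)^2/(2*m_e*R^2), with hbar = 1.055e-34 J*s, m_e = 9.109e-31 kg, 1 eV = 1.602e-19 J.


Radius R = 9.7/2 = 4.85 nm = 4.85e-09 m
E = (pi * 1.055e-34)^2 / (2 * 9.109e-31 * (4.85e-09)^2)
E(J) = 2.56342e-21
E = E(J) / 1.602e-19 = 0.016 eV

0.016


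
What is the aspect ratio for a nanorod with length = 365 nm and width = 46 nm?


Aspect ratio AR = length / diameter
AR = 365 / 46
AR = 7.93

7.93


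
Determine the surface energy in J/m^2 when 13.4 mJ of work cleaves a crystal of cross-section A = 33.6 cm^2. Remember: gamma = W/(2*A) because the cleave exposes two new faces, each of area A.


Convert: A = 33.6 cm^2 = 0.00336 m^2, W = 13.4 mJ = 0.0134 J
Cleaving exposes two faces of area A, so total new surface = 2*A and gamma = W / (2*A)
gamma = 0.0134 / (2 * 0.00336)
gamma = 1.994 J/m^2

1.994


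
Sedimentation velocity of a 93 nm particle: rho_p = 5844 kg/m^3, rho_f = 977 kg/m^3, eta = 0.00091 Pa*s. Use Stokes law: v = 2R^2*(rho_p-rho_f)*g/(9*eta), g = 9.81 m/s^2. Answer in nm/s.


Radius R = 93/2 nm = 4.65e-08 m
Density difference = 5844 - 977 = 4867 kg/m^3
v = 2 * R^2 * (rho_p - rho_f) * g / (9 * eta)
v = 2 * (4.65e-08)^2 * 4867 * 9.81 / (9 * 0.00091)
v = 2.52106e-08 m/s = 25.2106 nm/s

25.2106


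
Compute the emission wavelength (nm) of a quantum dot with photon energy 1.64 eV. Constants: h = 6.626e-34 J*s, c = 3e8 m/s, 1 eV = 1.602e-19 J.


Convert energy: E = 1.64 eV = 1.64 * 1.602e-19 = 2.62728e-19 J
lambda = h*c / E = 6.626e-34 * 3e8 / 2.62728e-19
lambda = 7.566e-07 m = 756.6 nm

756.6


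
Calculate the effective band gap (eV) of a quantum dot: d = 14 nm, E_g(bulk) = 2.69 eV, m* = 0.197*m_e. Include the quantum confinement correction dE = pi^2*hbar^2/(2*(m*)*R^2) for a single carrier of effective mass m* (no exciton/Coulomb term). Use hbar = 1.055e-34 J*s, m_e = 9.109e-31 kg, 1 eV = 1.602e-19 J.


Radius R = 14/2 nm = 7e-09 m
Confinement energy dE = pi^2 * hbar^2 / (2 * m_eff * m_e * R^2)
dE = pi^2 * (1.055e-34)^2 / (2 * 0.197 * 9.109e-31 * (7e-09)^2) J, divided by 1.602e-19 J/eV
dE = 0.039 eV
Total band gap = E_g(bulk) + dE = 2.69 + 0.039 = 2.729 eV

2.729


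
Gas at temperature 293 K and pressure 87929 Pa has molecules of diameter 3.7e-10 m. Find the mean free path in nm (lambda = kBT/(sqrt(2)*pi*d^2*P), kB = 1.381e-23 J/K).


Mean free path: lambda = kB*T / (sqrt(2) * pi * d^2 * P)
lambda = 1.381e-23 * 293 / (sqrt(2) * pi * (3.7e-10)^2 * 87929)
lambda = 7.5659e-08 m
lambda = 75.66 nm

75.66


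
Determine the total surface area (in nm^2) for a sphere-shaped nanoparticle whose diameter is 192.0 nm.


Radius r = 192.0/2 = 96 nm
Surface area SA = 4 * pi * r^2
SA = 4 * pi * (96)^2
SA = 115811.67 nm^2

115811.67


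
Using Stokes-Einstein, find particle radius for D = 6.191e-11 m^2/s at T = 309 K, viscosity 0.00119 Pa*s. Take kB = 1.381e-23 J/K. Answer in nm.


Stokes-Einstein: R = kB*T / (6*pi*eta*D)
R = 1.381e-23 * 309 / (6 * pi * 0.00119 * 6.191e-11)
R = 3.07286e-09 m = 3.07 nm

3.07


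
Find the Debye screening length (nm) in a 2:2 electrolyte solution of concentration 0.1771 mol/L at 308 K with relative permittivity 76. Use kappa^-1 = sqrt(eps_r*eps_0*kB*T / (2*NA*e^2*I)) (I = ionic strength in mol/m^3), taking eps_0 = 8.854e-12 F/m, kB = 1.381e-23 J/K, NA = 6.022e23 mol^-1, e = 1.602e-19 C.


Ionic strength I = 0.1771 * 2^2 * 1000 = 708.4 mol/m^3
kappa^-1 = sqrt(76 * 8.854e-12 * 1.381e-23 * 308 / (2 * 6.022e23 * (1.602e-19)^2 * 708.4))
kappa^-1 = 0.362 nm

0.362


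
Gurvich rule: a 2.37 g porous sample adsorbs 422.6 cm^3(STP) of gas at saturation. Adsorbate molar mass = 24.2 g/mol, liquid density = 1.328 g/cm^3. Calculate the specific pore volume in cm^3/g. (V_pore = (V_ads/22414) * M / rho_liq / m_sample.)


Moles adsorbed n = V_ads / 22414 = 422.6 / 22414 = 1.885429e-02 mol
Liquid volume V_liq = n * M / rho_liq = 1.885429e-02 * 24.2 / 1.328 = 0.34358 cm^3
Specific pore volume V_pore = V_liq / m_sample = 0.34358 / 2.37
V_pore = 0.145 cm^3/g

0.145


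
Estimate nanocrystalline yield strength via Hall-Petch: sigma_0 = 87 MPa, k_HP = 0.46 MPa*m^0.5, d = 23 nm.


d = 23 nm = 2.3e-08 m
sqrt(d) = 0.0001516575
Hall-Petch contribution = k / sqrt(d) = 0.46 / 0.0001516575 = 3033.2 MPa
sigma = sigma_0 + k/sqrt(d) = 87 + 3033.2 = 3120.2 MPa

3120.2


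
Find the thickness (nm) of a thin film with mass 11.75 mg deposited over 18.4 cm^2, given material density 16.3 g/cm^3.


Convert: m = 11.75 mg = 1.1750e-05 kg, A = 18.4 cm^2 = 1.8400e-03 m^2, rho = 16.3 g/cm^3 = 16300 kg/m^3
t = m / (A * rho)
t = 1.1750e-05 / (1.8400e-03 * 16300)
t = 3.9177e-07 m = 391.8 nm

391.8


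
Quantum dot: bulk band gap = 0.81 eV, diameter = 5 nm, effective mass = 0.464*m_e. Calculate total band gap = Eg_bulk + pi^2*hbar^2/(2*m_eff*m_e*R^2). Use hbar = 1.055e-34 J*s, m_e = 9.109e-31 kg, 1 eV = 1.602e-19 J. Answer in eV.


Radius R = 5/2 nm = 2.5e-09 m
Confinement energy dE = pi^2 * hbar^2 / (2 * m_eff * m_e * R^2)
dE = pi^2 * (1.055e-34)^2 / (2 * 0.464 * 9.109e-31 * (2.5e-09)^2) J, divided by 1.602e-19 J/eV
dE = 0.1298 eV
Total band gap = E_g(bulk) + dE = 0.81 + 0.1298 = 0.9398 eV

0.9398


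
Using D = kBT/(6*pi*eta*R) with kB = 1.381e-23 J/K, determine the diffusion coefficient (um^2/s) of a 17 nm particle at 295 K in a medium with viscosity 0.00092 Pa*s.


Radius R = 17/2 = 8.5 nm = 8.5e-09 m
D = kB*T / (6*pi*eta*R)
D = 1.381e-23 * 295 / (6 * pi * 0.00092 * 8.5e-09)
D = 2.76381e-11 m^2/s = 27.638 um^2/s

27.638


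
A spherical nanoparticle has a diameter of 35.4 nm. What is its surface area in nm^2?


Radius r = 35.4/2 = 17.7 nm
Surface area SA = 4 * pi * r^2
SA = 4 * pi * (17.7)^2
SA = 3936.92 nm^2

3936.92


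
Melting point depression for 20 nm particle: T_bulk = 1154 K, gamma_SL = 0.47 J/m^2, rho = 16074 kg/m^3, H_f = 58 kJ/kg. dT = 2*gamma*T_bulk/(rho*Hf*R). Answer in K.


Radius R = 20/2 = 10 nm = 1e-08 m
Convert H_f = 58 kJ/kg = 58000 J/kg
dT = 2 * gamma_SL * T_bulk / (rho * H_f * R)
dT = 2 * 0.47 * 1154 / (16074 * 58000 * 1e-08)
dT = 116.4 K

116.4


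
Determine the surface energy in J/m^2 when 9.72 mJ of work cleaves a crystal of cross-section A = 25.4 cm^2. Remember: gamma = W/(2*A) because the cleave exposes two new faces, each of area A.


Convert: A = 25.4 cm^2 = 0.00254 m^2, W = 9.72 mJ = 0.00972 J
Cleaving exposes two faces of area A, so total new surface = 2*A and gamma = W / (2*A)
gamma = 0.00972 / (2 * 0.00254)
gamma = 1.913 J/m^2

1.913


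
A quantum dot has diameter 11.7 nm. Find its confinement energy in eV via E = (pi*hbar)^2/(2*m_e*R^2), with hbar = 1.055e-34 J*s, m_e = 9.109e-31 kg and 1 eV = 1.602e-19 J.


Radius R = 11.7/2 = 5.85 nm = 5.85e-09 m
E = (pi * 1.055e-34)^2 / (2 * 9.109e-31 * (5.85e-09)^2)
E(J) = 1.76194e-21
E = E(J) / 1.602e-19 = 0.011 eV

0.011


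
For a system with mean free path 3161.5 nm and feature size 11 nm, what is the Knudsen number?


Knudsen number Kn = lambda / L
Kn = 3161.5 / 11
Kn = 287.4091

287.4091


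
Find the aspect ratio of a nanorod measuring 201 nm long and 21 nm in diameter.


Aspect ratio AR = length / diameter
AR = 201 / 21
AR = 9.57

9.57


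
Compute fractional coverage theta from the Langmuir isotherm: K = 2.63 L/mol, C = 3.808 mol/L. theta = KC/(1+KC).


Langmuir isotherm: theta = K*C / (1 + K*C)
K*C = 2.63 * 3.808 = 10.01504
theta = 10.01504 / (1 + 10.01504) = 10.01504 / 11.01504
theta = 0.9092

0.9092


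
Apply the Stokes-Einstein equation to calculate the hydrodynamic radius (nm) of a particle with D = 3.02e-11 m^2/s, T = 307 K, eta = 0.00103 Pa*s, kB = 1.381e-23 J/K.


Stokes-Einstein: R = kB*T / (6*pi*eta*D)
R = 1.381e-23 * 307 / (6 * pi * 0.00103 * 3.02e-11)
R = 7.23081e-09 m = 7.23 nm

7.23


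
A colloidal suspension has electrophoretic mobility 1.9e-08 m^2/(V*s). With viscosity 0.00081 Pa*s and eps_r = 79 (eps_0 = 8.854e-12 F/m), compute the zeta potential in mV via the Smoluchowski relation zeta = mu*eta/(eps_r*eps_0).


Smoluchowski equation: zeta = mu * eta / (eps_r * eps_0)
zeta = 1.9e-08 * 0.00081 / (79 * 8.854e-12)
zeta = 0.022002 V = 22.0 mV

22.0


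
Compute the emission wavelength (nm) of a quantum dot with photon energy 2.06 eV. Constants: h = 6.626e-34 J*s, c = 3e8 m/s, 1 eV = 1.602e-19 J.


Convert energy: E = 2.06 eV = 2.06 * 1.602e-19 = 3.30012e-19 J
lambda = h*c / E = 6.626e-34 * 3e8 / 3.30012e-19
lambda = 6.02342e-07 m = 602.3 nm

602.3


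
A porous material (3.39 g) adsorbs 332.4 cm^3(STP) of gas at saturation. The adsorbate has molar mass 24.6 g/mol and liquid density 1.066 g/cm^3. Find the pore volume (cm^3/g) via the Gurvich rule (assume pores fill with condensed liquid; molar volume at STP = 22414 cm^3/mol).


Moles adsorbed n = V_ads / 22414 = 332.4 / 22414 = 1.483002e-02 mol
Liquid volume V_liq = n * M / rho_liq = 1.483002e-02 * 24.6 / 1.066 = 0.34223 cm^3
Specific pore volume V_pore = V_liq / m_sample = 0.34223 / 3.39
V_pore = 0.101 cm^3/g

0.101


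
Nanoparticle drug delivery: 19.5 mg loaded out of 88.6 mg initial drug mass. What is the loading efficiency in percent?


Drug loading efficiency = (drug loaded / drug initial) * 100
DLE = 19.5 / 88.6 * 100
DLE = 0.2201 * 100
DLE = 22.01%

22.01


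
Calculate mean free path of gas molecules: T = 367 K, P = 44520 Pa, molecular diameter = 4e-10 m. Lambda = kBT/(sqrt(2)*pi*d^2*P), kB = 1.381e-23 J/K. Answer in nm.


Mean free path: lambda = kB*T / (sqrt(2) * pi * d^2 * P)
lambda = 1.381e-23 * 367 / (sqrt(2) * pi * (4e-10)^2 * 44520)
lambda = 1.60147e-07 m
lambda = 160.15 nm

160.15


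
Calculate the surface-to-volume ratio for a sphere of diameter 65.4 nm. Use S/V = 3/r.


Radius r = 65.4/2 = 32.7 nm
S/V = 3 / r = 3 / 32.7
S/V = 0.0917 nm^-1

0.0917


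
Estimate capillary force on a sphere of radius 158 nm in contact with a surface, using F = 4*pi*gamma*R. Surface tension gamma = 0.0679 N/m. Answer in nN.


Convert radius: R = 158 nm = 1.58e-07 m
F = 4 * pi * gamma * R
F = 4 * pi * 0.0679 * 1.58e-07
F = 1.34815e-07 N = 134.8145 nN

134.8145


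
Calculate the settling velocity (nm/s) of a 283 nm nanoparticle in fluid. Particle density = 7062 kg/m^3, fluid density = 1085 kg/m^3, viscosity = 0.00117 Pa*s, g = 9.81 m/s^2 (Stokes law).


Radius R = 283/2 nm = 1.415e-07 m
Density difference = 7062 - 1085 = 5977 kg/m^3
v = 2 * R^2 * (rho_p - rho_f) * g / (9 * eta)
v = 2 * (1.415e-07)^2 * 5977 * 9.81 / (9 * 0.00117)
v = 2.2298e-07 m/s = 222.9804 nm/s

222.9804


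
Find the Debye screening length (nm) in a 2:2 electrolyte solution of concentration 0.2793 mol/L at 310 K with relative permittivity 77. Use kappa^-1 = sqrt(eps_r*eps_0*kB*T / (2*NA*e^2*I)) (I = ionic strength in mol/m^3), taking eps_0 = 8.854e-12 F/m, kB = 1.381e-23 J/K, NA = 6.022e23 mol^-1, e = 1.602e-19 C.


Ionic strength I = 0.2793 * 2^2 * 1000 = 1117.2 mol/m^3
kappa^-1 = sqrt(77 * 8.854e-12 * 1.381e-23 * 310 / (2 * 6.022e23 * (1.602e-19)^2 * 1117.2))
kappa^-1 = 0.291 nm

0.291


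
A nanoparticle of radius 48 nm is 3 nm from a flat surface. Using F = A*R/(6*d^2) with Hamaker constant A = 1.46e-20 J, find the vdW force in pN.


Convert to SI: R = 48 nm = 4.8e-08 m, d = 3 nm = 3e-09 m
F = A * R / (6 * d^2)
F = 1.46e-20 * 4.8e-08 / (6 * (3e-09)^2)
F = 1.29778e-11 N = 12.978 pN

12.978


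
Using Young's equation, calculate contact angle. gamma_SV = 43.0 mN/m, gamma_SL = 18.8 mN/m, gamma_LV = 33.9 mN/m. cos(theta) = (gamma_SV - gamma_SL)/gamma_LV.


cos(theta) = (gamma_SV - gamma_SL) / gamma_LV
cos(theta) = (43.0 - 18.8) / 33.9
cos(theta) = 0.713864
theta = arccos(0.713864) = 44.45 degrees

44.45


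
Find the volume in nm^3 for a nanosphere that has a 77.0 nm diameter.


Radius r = 77.0/2 = 38.5 nm
Volume V = (4/3) * pi * r^3
V = (4/3) * pi * (38.5)^3
V = 239040.12 nm^3

239040.12


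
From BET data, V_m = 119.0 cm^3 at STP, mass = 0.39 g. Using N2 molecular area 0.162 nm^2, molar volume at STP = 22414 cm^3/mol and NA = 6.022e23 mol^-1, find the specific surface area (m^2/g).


Number of moles in monolayer = V_m / 22414 = 119.0 / 22414 = 0.00530918
Number of molecules = moles * NA = 0.00530918 * 6.022e23
SA = molecules * sigma / mass
SA = (119.0 / 22414) * 6.022e23 * 0.162e-18 / 0.39
SA = 1328.1 m^2/g

1328.1


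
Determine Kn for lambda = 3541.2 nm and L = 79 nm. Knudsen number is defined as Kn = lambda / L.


Knudsen number Kn = lambda / L
Kn = 3541.2 / 79
Kn = 44.8253

44.8253


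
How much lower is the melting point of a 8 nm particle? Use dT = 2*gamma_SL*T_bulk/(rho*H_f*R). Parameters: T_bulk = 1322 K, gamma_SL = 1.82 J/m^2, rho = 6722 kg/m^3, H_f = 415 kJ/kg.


Radius R = 8/2 = 4 nm = 4e-09 m
Convert H_f = 415 kJ/kg = 415000 J/kg
dT = 2 * gamma_SL * T_bulk / (rho * H_f * R)
dT = 2 * 1.82 * 1322 / (6722 * 415000 * 4e-09)
dT = 431.2 K

431.2


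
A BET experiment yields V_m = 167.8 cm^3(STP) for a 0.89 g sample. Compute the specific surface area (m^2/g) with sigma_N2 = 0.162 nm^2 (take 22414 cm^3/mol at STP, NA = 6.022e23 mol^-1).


Number of moles in monolayer = V_m / 22414 = 167.8 / 22414 = 0.00748639
Number of molecules = moles * NA = 0.00748639 * 6.022e23
SA = molecules * sigma / mass
SA = (167.8 / 22414) * 6.022e23 * 0.162e-18 / 0.89
SA = 820.6 m^2/g

820.6


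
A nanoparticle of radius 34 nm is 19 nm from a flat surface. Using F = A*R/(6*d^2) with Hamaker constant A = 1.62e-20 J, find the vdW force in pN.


Convert to SI: R = 34 nm = 3.4e-08 m, d = 19 nm = 1.9e-08 m
F = A * R / (6 * d^2)
F = 1.62e-20 * 3.4e-08 / (6 * (1.9e-08)^2)
F = 2.54294e-13 N = 0.254 pN

0.254


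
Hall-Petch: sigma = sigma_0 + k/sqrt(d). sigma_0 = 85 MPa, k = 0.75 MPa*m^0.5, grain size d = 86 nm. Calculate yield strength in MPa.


d = 86 nm = 8.6e-08 m
sqrt(d) = 0.0002932576
Hall-Petch contribution = k / sqrt(d) = 0.75 / 0.0002932576 = 2557.5 MPa
sigma = sigma_0 + k/sqrt(d) = 85 + 2557.5 = 2642.5 MPa

2642.5


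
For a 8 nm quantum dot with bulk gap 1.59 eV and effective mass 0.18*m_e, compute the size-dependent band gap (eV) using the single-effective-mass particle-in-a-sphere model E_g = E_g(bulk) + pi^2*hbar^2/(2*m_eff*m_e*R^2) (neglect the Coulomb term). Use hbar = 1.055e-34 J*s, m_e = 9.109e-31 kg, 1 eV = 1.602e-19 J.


Radius R = 8/2 nm = 4e-09 m
Confinement energy dE = pi^2 * hbar^2 / (2 * m_eff * m_e * R^2)
dE = pi^2 * (1.055e-34)^2 / (2 * 0.18 * 9.109e-31 * (4e-09)^2) J, divided by 1.602e-19 J/eV
dE = 0.1307 eV
Total band gap = E_g(bulk) + dE = 1.59 + 0.1307 = 1.7207 eV

1.7207


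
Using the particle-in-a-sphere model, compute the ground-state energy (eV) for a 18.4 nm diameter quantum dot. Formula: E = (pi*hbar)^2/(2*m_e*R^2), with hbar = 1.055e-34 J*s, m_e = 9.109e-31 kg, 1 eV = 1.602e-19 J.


Radius R = 18.4/2 = 9.2 nm = 9.2e-09 m
E = (pi * 1.055e-34)^2 / (2 * 9.109e-31 * (9.2e-09)^2)
E(J) = 7.12407e-22
E = E(J) / 1.602e-19 = 0.0044 eV

0.0044


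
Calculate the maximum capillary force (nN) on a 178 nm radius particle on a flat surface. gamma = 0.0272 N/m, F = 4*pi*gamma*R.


Convert radius: R = 178 nm = 1.78e-07 m
F = 4 * pi * gamma * R
F = 4 * pi * 0.0272 * 1.78e-07
F = 6.08413e-08 N = 60.8413 nN

60.8413


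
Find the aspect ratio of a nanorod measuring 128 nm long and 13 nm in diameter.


Aspect ratio AR = length / diameter
AR = 128 / 13
AR = 9.85

9.85


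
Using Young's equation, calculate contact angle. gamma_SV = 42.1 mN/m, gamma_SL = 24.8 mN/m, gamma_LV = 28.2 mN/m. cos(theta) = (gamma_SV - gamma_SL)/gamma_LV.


cos(theta) = (gamma_SV - gamma_SL) / gamma_LV
cos(theta) = (42.1 - 24.8) / 28.2
cos(theta) = 0.613475
theta = arccos(0.613475) = 52.16 degrees

52.16


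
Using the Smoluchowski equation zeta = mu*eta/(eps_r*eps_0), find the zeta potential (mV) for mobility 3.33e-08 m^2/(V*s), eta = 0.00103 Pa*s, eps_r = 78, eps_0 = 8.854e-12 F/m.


Smoluchowski equation: zeta = mu * eta / (eps_r * eps_0)
zeta = 3.33e-08 * 0.00103 / (78 * 8.854e-12)
zeta = 0.049665 V = 49.66 mV

49.66


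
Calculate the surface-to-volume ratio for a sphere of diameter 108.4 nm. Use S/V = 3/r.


Radius r = 108.4/2 = 54.2 nm
S/V = 3 / r = 3 / 54.2
S/V = 0.0554 nm^-1

0.0554


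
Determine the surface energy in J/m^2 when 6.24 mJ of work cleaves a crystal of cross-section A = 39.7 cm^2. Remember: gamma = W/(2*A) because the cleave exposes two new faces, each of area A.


Convert: A = 39.7 cm^2 = 0.00397 m^2, W = 6.24 mJ = 0.00624 J
Cleaving exposes two faces of area A, so total new surface = 2*A and gamma = W / (2*A)
gamma = 0.00624 / (2 * 0.00397)
gamma = 0.786 J/m^2

0.786


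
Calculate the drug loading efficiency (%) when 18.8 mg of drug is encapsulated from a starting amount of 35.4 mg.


Drug loading efficiency = (drug loaded / drug initial) * 100
DLE = 18.8 / 35.4 * 100
DLE = 0.5311 * 100
DLE = 53.11%

53.11


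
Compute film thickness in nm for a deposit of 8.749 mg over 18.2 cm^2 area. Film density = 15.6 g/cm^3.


Convert: m = 8.749 mg = 8.7490e-06 kg, A = 18.2 cm^2 = 1.8200e-03 m^2, rho = 15.6 g/cm^3 = 15600 kg/m^3
t = m / (A * rho)
t = 8.7490e-06 / (1.8200e-03 * 15600)
t = 3.0815e-07 m = 308.2 nm

308.2


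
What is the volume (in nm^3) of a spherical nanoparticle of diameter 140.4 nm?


Radius r = 140.4/2 = 70.2 nm
Volume V = (4/3) * pi * r^3
V = (4/3) * pi * (70.2)^3
V = 1449105.3 nm^3

1449105.3


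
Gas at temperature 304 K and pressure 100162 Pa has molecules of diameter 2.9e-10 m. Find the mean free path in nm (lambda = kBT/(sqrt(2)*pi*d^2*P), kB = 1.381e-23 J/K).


Mean free path: lambda = kB*T / (sqrt(2) * pi * d^2 * P)
lambda = 1.381e-23 * 304 / (sqrt(2) * pi * (2.9e-10)^2 * 100162)
lambda = 1.12177e-07 m
lambda = 112.18 nm

112.18


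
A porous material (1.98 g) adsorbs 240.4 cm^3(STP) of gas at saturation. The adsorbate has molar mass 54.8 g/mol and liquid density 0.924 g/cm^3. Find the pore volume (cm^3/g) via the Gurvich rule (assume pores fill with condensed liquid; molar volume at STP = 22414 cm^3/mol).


Moles adsorbed n = V_ads / 22414 = 240.4 / 22414 = 1.072544e-02 mol
Liquid volume V_liq = n * M / rho_liq = 1.072544e-02 * 54.8 / 0.924 = 0.63610 cm^3
Specific pore volume V_pore = V_liq / m_sample = 0.63610 / 1.98
V_pore = 0.3213 cm^3/g

0.3213


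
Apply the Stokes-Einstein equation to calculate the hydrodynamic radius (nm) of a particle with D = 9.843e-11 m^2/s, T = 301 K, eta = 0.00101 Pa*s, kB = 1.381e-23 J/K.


Stokes-Einstein: R = kB*T / (6*pi*eta*D)
R = 1.381e-23 * 301 / (6 * pi * 0.00101 * 9.843e-11)
R = 2.21825e-09 m = 2.22 nm

2.22


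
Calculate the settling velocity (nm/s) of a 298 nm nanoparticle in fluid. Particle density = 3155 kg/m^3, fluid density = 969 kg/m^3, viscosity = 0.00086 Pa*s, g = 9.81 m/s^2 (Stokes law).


Radius R = 298/2 nm = 1.49e-07 m
Density difference = 3155 - 969 = 2186 kg/m^3
v = 2 * R^2 * (rho_p - rho_f) * g / (9 * eta)
v = 2 * (1.49e-07)^2 * 2186 * 9.81 / (9 * 0.00086)
v = 1.23021e-07 m/s = 123.0214 nm/s

123.0214


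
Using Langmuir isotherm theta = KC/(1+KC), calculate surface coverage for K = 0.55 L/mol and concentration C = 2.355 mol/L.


Langmuir isotherm: theta = K*C / (1 + K*C)
K*C = 0.55 * 2.355 = 1.29525
theta = 1.29525 / (1 + 1.29525) = 1.29525 / 2.29525
theta = 0.5643

0.5643


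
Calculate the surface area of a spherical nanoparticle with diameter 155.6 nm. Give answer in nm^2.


Radius r = 155.6/2 = 77.8 nm
Surface area SA = 4 * pi * r^2
SA = 4 * pi * (77.8)^2
SA = 76062.23 nm^2

76062.23


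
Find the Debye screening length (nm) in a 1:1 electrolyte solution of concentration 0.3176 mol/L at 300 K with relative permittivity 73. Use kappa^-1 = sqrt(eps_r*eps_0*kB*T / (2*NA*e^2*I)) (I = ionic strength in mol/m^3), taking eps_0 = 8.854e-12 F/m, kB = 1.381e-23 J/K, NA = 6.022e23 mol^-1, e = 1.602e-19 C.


Ionic strength I = 0.3176 * 1^2 * 1000 = 317.6 mol/m^3
kappa^-1 = sqrt(73 * 8.854e-12 * 1.381e-23 * 300 / (2 * 6.022e23 * (1.602e-19)^2 * 317.6))
kappa^-1 = 0.522 nm

0.522


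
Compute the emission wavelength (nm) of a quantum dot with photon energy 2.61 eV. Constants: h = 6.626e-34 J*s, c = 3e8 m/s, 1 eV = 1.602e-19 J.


Convert energy: E = 2.61 eV = 2.61 * 1.602e-19 = 4.18122e-19 J
lambda = h*c / E = 6.626e-34 * 3e8 / 4.18122e-19
lambda = 4.75411e-07 m = 475.4 nm

475.4


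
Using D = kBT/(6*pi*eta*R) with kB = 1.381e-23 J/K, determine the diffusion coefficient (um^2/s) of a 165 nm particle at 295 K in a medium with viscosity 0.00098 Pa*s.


Radius R = 165/2 = 82.5 nm = 8.25e-08 m
D = kB*T / (6*pi*eta*R)
D = 1.381e-23 * 295 / (6 * pi * 0.00098 * 8.25e-08)
D = 2.67322e-12 m^2/s = 2.673 um^2/s

2.673


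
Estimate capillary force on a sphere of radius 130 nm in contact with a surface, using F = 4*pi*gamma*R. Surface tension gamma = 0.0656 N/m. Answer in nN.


Convert radius: R = 130 nm = 1.3e-07 m
F = 4 * pi * gamma * R
F = 4 * pi * 0.0656 * 1.3e-07
F = 1.07166e-07 N = 107.166 nN

107.166


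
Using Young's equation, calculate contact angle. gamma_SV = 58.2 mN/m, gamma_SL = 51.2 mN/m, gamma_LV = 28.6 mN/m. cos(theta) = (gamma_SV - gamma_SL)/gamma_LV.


cos(theta) = (gamma_SV - gamma_SL) / gamma_LV
cos(theta) = (58.2 - 51.2) / 28.6
cos(theta) = 0.244755
theta = arccos(0.244755) = 75.83 degrees

75.83


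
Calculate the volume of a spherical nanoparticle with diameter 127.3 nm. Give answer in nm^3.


Radius r = 127.3/2 = 63.65 nm
Volume V = (4/3) * pi * r^3
V = (4/3) * pi * (63.65)^3
V = 1080149.41 nm^3

1080149.41


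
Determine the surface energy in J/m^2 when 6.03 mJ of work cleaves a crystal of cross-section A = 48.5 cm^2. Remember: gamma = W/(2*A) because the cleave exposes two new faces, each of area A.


Convert: A = 48.5 cm^2 = 0.00485 m^2, W = 6.03 mJ = 0.00603 J
Cleaving exposes two faces of area A, so total new surface = 2*A and gamma = W / (2*A)
gamma = 0.00603 / (2 * 0.00485)
gamma = 0.622 J/m^2

0.622


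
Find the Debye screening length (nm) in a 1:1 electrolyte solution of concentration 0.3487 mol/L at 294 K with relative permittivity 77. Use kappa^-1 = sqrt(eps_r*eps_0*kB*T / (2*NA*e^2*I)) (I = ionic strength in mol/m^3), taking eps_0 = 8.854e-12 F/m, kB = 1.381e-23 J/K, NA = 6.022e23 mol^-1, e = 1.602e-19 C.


Ionic strength I = 0.3487 * 1^2 * 1000 = 348.7 mol/m^3
kappa^-1 = sqrt(77 * 8.854e-12 * 1.381e-23 * 294 / (2 * 6.022e23 * (1.602e-19)^2 * 348.7))
kappa^-1 = 0.507 nm

0.507


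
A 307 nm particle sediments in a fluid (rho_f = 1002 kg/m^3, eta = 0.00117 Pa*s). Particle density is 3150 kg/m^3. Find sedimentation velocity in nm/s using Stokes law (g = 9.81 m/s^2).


Radius R = 307/2 nm = 1.535e-07 m
Density difference = 3150 - 1002 = 2148 kg/m^3
v = 2 * R^2 * (rho_p - rho_f) * g / (9 * eta)
v = 2 * (1.535e-07)^2 * 2148 * 9.81 / (9 * 0.00117)
v = 9.43022e-08 m/s = 94.3022 nm/s

94.3022


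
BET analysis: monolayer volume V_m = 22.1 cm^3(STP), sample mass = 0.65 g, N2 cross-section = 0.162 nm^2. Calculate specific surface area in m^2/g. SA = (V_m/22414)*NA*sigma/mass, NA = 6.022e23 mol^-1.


Number of moles in monolayer = V_m / 22414 = 22.1 / 22414 = 0.00098599
Number of molecules = moles * NA = 0.00098599 * 6.022e23
SA = molecules * sigma / mass
SA = (22.1 / 22414) * 6.022e23 * 0.162e-18 / 0.65
SA = 148.0 m^2/g

148.0


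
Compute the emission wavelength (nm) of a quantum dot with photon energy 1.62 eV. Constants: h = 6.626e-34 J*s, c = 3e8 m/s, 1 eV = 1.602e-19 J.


Convert energy: E = 1.62 eV = 1.62 * 1.602e-19 = 2.59524e-19 J
lambda = h*c / E = 6.626e-34 * 3e8 / 2.59524e-19
lambda = 7.65941e-07 m = 765.9 nm

765.9


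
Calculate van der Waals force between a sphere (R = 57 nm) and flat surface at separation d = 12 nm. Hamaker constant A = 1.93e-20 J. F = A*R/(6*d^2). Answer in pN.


Convert to SI: R = 57 nm = 5.7e-08 m, d = 12 nm = 1.2e-08 m
F = A * R / (6 * d^2)
F = 1.93e-20 * 5.7e-08 / (6 * (1.2e-08)^2)
F = 1.27326e-12 N = 1.273 pN

1.273


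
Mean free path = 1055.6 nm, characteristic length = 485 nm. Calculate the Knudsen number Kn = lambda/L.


Knudsen number Kn = lambda / L
Kn = 1055.6 / 485
Kn = 2.1765

2.1765


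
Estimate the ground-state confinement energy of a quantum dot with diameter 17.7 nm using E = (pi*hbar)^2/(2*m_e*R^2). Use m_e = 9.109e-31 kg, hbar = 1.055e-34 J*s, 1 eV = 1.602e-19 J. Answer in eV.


Radius R = 17.7/2 = 8.85 nm = 8.85e-09 m
E = (pi * 1.055e-34)^2 / (2 * 9.109e-31 * (8.85e-09)^2)
E(J) = 7.6987e-22
E = E(J) / 1.602e-19 = 0.0048 eV

0.0048


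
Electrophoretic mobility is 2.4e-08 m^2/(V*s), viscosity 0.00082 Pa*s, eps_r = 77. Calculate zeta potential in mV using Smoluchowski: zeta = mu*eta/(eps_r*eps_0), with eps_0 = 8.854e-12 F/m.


Smoluchowski equation: zeta = mu * eta / (eps_r * eps_0)
zeta = 2.4e-08 * 0.00082 / (77 * 8.854e-12)
zeta = 0.028867 V = 28.87 mV

28.87


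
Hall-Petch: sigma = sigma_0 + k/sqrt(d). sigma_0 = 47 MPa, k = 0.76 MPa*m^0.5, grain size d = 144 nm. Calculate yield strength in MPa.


d = 144 nm = 1.44e-07 m
sqrt(d) = 0.0003794733
Hall-Petch contribution = k / sqrt(d) = 0.76 / 0.0003794733 = 2002.8 MPa
sigma = sigma_0 + k/sqrt(d) = 47 + 2002.8 = 2049.8 MPa

2049.8


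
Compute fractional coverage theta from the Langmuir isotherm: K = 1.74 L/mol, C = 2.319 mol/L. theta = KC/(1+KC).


Langmuir isotherm: theta = K*C / (1 + K*C)
K*C = 1.74 * 2.319 = 4.03506
theta = 4.03506 / (1 + 4.03506) = 4.03506 / 5.03506
theta = 0.8014

0.8014
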